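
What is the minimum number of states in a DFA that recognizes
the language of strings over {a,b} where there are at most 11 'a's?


States: count = 0, 1, ..., 11 (all accepting; 12 states), plus a dead state for count > 11.
Total: 12 + 1 = 13.

13


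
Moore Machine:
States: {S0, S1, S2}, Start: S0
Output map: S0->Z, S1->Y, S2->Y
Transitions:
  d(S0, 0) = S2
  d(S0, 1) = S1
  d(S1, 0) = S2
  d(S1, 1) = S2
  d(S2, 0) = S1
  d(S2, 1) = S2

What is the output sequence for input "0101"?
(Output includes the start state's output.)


Start: S0 (output Z)
  --0--> S2 (output Y)
  --1--> S2 (output Y)
  --0--> S1 (output Y)
  --1--> S2 (output Y)

"ZYYYY"


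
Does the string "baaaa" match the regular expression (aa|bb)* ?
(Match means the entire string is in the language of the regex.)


|string| = 5; first = 'b'; last = 'a'

No, "baaaa" does not match (aa|bb)*


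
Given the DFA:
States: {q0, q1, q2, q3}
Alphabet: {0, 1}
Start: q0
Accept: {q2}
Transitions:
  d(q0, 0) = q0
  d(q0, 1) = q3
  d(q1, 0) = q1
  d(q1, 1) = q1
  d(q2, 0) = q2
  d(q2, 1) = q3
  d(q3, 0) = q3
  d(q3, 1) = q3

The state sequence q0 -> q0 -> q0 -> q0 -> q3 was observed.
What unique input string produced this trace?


Trace back each transition to find the symbol:
  q0 --[0]--> q0
  q0 --[0]--> q0
  q0 --[0]--> q0
  q0 --[1]--> q3

"0001"


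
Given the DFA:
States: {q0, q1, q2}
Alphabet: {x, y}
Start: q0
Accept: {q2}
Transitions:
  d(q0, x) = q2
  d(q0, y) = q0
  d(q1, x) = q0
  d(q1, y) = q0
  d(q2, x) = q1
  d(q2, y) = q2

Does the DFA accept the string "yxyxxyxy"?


Trace: q0 -> q0 -> q2 -> q2 -> q1 -> q0 -> q0 -> q2 -> q2
Final state: q2
Accept states: {q2}

Yes, accepted (final state q2 is an accept state)


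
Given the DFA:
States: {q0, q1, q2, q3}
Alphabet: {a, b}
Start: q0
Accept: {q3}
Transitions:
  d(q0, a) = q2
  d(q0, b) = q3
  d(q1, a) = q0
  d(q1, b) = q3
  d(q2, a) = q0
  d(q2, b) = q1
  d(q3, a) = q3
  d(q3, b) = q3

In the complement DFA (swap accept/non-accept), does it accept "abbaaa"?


Trace: q0 -> q2 -> q1 -> q3 -> q3 -> q3 -> q3
Final: q3
Original accept: {q3}
Complement: q3 is in original accept

No, complement rejects (original accepts)


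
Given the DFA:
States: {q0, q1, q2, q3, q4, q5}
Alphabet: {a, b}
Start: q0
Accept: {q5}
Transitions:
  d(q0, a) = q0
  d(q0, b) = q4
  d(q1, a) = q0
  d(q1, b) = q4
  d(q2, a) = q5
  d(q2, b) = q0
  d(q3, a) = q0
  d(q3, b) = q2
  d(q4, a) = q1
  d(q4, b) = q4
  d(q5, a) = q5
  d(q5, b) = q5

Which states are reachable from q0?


BFS from q0:
  layer 0: {q0}
  layer 1: {q4}
  layer 2: {q1}

{q0, q1, q4}


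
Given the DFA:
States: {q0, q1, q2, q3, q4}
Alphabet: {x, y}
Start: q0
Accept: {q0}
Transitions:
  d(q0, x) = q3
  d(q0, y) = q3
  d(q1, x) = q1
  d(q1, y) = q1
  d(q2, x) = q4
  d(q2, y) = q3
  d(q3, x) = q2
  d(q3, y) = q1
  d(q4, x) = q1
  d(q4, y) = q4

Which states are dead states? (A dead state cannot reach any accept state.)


Forward reachability from each state:
  q0 -> reaches accept state q0 (live)
  q1 -> reaches {q1}, no accept state (dead)
  q2 -> reaches {q1, q2, q3, q4}, no accept state (dead)
  q3 -> reaches {q1, q2, q3, q4}, no accept state (dead)
  q4 -> reaches {q1, q4}, no accept state (dead)

{q1, q2, q3, q4}


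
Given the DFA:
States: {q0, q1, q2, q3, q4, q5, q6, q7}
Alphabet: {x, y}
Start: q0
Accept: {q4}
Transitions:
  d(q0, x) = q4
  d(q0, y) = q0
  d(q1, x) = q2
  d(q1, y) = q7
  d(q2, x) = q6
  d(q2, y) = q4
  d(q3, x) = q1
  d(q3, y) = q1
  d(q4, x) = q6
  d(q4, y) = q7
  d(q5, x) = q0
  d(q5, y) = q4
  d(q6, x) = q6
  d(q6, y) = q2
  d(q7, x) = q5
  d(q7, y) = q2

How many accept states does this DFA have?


Accept states listed: {q4}
Counting: q4(1)

1


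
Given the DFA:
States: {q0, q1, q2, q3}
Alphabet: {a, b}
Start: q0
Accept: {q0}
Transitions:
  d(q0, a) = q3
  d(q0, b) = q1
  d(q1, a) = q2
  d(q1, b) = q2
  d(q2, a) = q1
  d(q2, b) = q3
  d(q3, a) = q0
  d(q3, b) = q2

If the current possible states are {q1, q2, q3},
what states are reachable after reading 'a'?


Apply transition on 'a' from each current state:
  d(q1, a) = q2
  d(q2, a) = q1
  d(q3, a) = q0

{q0, q1, q2}


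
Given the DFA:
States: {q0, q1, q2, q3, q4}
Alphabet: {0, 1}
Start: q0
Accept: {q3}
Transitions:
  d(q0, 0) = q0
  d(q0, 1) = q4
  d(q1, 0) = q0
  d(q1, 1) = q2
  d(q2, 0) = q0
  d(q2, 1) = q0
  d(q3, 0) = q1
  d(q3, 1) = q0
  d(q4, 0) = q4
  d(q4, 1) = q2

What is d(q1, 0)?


Looking up transition d(q1, 0)

q0


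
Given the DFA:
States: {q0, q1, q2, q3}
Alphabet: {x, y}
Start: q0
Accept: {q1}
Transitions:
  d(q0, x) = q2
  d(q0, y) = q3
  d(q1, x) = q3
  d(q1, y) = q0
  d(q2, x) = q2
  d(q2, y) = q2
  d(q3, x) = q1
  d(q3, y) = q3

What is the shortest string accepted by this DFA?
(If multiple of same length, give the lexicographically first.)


BFS by string length (lex-first path to each state shown):
  len 0: q0<-""
  len 1: q2<-"x", q3<-"y"
  len 2: q1<-"yx", q2<-"xx", q3<-"yy"
Found accept state at length 2.

"yx"


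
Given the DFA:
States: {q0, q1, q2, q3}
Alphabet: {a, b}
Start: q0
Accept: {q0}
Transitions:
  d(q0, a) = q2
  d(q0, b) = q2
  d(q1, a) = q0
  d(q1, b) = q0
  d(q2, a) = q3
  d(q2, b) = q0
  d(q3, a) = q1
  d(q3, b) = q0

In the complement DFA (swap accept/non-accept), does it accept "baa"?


Trace: q0 -> q2 -> q3 -> q1
Final: q1
Original accept: {q0}
Complement: q1 is not in original accept

Yes, complement accepts (original rejects)


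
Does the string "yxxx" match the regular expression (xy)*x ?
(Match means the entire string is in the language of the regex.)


|string| = 4; first = 'y'; last = 'x'

No, "yxxx" does not match (xy)*x


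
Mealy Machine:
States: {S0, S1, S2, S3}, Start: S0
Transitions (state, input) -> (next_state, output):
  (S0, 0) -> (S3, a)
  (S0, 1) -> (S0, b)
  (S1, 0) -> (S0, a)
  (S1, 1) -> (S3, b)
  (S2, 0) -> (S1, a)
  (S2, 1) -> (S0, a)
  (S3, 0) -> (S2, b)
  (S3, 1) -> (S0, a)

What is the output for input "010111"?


Step-by-step:
  (S0, 0) -> (S3, a)
  (S3, 1) -> (S0, a)
  (S0, 0) -> (S3, a)
  (S3, 1) -> (S0, a)
  (S0, 1) -> (S0, b)
  (S0, 1) -> (S0, b)

"aaaabb"


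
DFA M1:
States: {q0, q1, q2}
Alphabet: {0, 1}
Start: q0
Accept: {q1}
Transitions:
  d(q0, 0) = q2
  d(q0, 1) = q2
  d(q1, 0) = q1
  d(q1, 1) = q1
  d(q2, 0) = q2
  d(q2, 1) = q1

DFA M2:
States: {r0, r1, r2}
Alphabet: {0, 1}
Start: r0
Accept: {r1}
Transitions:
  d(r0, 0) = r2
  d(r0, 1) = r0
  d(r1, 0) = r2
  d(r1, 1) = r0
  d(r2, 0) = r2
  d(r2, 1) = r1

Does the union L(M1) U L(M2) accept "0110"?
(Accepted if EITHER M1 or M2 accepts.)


M1: final=q1 accepted=True
M2: final=r2 accepted=False

Yes, union accepts


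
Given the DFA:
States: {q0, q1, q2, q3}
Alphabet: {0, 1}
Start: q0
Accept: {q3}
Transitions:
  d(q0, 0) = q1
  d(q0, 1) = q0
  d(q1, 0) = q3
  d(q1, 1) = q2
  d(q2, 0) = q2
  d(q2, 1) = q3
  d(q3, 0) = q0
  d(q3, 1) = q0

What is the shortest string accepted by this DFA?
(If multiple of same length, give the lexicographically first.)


BFS by string length (lex-first path to each state shown):
  len 0: q0<-""
  len 1: q0<-"1", q1<-"0"
  len 2: q0<-"11", q1<-"10", q2<-"01", q3<-"00"
Found accept state at length 2.

"00"


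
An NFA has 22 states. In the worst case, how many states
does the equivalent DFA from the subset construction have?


Subset construction: one DFA state per subset of NFA states.
2^22 = 4194304

4194304


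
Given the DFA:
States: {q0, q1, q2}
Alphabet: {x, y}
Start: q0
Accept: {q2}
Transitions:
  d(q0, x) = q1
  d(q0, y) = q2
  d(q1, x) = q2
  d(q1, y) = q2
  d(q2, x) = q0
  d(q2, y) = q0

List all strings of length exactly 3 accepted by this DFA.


All strings of length 3: 8 total
Accepted: 2

"yxy", "yyy"


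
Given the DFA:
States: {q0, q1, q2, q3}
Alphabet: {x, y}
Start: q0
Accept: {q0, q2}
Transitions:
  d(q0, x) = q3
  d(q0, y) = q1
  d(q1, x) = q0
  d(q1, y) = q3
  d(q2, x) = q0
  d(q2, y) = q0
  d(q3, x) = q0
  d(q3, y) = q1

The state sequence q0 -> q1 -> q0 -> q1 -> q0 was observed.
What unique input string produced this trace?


Trace back each transition to find the symbol:
  q0 --[y]--> q1
  q1 --[x]--> q0
  q0 --[y]--> q1
  q1 --[x]--> q0

"yxyx"


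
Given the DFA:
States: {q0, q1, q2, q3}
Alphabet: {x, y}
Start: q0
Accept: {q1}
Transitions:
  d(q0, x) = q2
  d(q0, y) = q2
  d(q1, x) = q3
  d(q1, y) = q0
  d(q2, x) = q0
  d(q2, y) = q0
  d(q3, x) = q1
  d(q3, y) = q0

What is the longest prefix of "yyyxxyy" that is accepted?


Run the DFA, marking each prefix where the state is accepting:
  "" -> q0 [reject]
  "y" -> q2 [reject]
  "yy" -> q0 [reject]
  "yyy" -> q2 [reject]
  "yyyx" -> q0 [reject]
  "yyyxx" -> q2 [reject]
  "yyyxxy" -> q0 [reject]
  "yyyxxyy" -> q2 [reject]

No prefix is accepted


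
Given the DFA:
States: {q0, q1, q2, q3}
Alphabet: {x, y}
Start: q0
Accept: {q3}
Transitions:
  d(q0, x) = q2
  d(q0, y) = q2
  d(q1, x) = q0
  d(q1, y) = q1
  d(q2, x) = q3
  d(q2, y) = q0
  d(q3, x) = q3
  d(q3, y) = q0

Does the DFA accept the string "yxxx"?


Trace: q0 -> q2 -> q3 -> q3 -> q3
Final state: q3
Accept states: {q3}

Yes, accepted (final state q3 is an accept state)


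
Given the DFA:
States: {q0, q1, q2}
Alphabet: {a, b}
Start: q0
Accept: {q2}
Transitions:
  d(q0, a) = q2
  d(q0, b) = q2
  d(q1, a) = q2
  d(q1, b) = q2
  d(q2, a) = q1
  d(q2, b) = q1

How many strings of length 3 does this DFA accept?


Enumerating all length-3 strings:
  "aaa" -> q2 [accept]
  "aab" -> q2 [accept]
  "aba" -> q2 [accept]
  "abb" -> q2 [accept]
  "baa" -> q2 [accept]
  "bab" -> q2 [accept]
  "bba" -> q2 [accept]
  "bbb" -> q2 [accept]

8 out of 8


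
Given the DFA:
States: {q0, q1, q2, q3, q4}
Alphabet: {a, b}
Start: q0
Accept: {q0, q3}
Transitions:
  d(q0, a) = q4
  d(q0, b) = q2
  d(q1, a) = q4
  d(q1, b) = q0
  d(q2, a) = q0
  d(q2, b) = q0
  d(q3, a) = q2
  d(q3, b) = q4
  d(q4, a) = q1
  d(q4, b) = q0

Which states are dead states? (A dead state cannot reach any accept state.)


Forward reachability from each state:
  q0 -> reaches accept state q0 (live)
  q1 -> reaches accept state q0 (live)
  q2 -> reaches accept state q0 (live)
  q3 -> reaches accept state q0 (live)
  q4 -> reaches accept state q0 (live)

None (all states can reach an accept state)


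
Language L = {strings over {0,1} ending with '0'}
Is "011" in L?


last symbol = '1'

No, "011" is not in L


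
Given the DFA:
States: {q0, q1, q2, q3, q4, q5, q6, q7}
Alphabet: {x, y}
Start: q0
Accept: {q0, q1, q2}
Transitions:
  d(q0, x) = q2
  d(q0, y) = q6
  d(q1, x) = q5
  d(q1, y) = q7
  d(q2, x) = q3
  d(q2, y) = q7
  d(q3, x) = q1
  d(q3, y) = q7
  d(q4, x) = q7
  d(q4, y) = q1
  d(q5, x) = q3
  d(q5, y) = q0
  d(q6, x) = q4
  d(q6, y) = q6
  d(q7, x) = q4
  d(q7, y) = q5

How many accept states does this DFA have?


Accept states listed: {q0, q1, q2}
Counting: q0(1) q1(2) q2(3)

3


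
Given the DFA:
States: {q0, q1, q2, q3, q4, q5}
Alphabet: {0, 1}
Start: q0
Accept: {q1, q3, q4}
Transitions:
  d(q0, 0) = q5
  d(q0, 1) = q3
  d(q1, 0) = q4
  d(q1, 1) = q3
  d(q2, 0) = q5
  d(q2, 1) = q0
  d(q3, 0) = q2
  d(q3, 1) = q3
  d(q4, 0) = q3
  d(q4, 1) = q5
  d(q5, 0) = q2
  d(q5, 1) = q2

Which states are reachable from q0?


BFS from q0:
  layer 0: {q0}
  layer 1: {q3, q5}
  layer 2: {q2}

{q0, q2, q3, q5}


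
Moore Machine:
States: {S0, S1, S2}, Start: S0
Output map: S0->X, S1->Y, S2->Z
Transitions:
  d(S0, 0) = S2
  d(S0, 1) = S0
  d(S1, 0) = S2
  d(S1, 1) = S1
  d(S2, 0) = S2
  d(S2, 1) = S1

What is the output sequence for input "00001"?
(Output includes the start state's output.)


Start: S0 (output X)
  --0--> S2 (output Z)
  --0--> S2 (output Z)
  --0--> S2 (output Z)
  --0--> S2 (output Z)
  --1--> S1 (output Y)

"XZZZZY"


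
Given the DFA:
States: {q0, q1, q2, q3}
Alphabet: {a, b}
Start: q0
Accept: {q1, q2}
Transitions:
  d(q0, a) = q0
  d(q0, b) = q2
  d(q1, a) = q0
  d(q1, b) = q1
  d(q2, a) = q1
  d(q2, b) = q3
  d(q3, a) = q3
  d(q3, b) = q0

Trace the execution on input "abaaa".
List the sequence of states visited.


Input: abaaa
d(q0, a) = q0
d(q0, b) = q2
d(q2, a) = q1
d(q1, a) = q0
d(q0, a) = q0


q0 -> q0 -> q2 -> q1 -> q0 -> q0


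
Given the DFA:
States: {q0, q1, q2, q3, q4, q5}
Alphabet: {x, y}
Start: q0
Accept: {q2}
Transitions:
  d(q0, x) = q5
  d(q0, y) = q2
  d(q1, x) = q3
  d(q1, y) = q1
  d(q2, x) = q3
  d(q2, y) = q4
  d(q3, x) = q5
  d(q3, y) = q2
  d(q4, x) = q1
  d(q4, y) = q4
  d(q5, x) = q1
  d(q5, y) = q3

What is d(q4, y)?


Looking up transition d(q4, y)

q4


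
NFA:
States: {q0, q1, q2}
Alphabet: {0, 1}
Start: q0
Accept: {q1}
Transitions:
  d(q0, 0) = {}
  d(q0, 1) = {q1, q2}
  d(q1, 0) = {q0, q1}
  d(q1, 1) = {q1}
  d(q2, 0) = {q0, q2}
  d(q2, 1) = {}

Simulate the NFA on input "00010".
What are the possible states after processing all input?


Start: {q0}
  --0--> {}
  --0--> {}
  --0--> {}
  --1--> {}
  --0--> {}

{} (empty set, no valid transitions)


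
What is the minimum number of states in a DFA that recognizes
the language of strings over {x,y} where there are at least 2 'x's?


States: count = 0, 1, ..., 1, and a final '>= 2' state.
Total: 2 + 1 = 3. Accept = '>= 2' state.

3


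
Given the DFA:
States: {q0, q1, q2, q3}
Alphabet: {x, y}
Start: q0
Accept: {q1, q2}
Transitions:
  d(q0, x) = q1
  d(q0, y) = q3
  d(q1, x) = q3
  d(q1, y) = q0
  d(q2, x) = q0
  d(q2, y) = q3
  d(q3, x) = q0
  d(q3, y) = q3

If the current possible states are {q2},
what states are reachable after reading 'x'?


Apply transition on 'x' from each current state:
  d(q2, x) = q0

{q0}


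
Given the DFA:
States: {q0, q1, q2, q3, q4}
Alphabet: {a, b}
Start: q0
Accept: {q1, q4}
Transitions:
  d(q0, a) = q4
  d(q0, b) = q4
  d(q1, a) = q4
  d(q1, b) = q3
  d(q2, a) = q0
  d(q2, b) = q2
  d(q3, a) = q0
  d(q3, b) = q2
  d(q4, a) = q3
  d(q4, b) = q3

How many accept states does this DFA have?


Accept states listed: {q1, q4}
Counting: q1(1) q4(2)

2


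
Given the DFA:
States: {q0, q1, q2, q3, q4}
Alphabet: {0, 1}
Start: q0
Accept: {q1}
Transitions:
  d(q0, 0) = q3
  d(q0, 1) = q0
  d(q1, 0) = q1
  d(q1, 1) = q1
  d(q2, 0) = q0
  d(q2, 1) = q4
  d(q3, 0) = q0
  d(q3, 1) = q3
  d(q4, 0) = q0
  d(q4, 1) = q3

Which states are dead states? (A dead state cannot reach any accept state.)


Forward reachability from each state:
  q0 -> reaches {q0, q3}, no accept state (dead)
  q1 -> reaches accept state q1 (live)
  q2 -> reaches {q0, q2, q3, q4}, no accept state (dead)
  q3 -> reaches {q0, q3}, no accept state (dead)
  q4 -> reaches {q0, q3, q4}, no accept state (dead)

{q0, q2, q3, q4}


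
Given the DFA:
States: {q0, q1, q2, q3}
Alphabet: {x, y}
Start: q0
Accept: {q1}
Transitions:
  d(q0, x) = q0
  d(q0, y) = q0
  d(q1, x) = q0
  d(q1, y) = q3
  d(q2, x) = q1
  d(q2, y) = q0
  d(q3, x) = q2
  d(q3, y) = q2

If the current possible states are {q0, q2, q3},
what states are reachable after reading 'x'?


Apply transition on 'x' from each current state:
  d(q0, x) = q0
  d(q2, x) = q1
  d(q3, x) = q2

{q0, q1, q2}


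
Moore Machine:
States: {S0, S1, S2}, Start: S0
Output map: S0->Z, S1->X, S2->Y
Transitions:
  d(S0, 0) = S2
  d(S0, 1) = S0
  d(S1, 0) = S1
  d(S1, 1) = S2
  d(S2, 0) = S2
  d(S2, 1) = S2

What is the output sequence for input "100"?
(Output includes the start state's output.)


Start: S0 (output Z)
  --1--> S0 (output Z)
  --0--> S2 (output Y)
  --0--> S2 (output Y)

"ZZYY"


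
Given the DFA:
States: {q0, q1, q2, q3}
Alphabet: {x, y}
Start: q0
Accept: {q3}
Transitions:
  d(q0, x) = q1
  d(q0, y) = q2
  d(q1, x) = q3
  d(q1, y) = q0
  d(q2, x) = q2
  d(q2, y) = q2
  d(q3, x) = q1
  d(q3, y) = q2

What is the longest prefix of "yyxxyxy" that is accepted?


Run the DFA, marking each prefix where the state is accepting:
  "" -> q0 [reject]
  "y" -> q2 [reject]
  "yy" -> q2 [reject]
  "yyx" -> q2 [reject]
  "yyxx" -> q2 [reject]
  "yyxxy" -> q2 [reject]
  "yyxxyx" -> q2 [reject]
  "yyxxyxy" -> q2 [reject]

No prefix is accepted


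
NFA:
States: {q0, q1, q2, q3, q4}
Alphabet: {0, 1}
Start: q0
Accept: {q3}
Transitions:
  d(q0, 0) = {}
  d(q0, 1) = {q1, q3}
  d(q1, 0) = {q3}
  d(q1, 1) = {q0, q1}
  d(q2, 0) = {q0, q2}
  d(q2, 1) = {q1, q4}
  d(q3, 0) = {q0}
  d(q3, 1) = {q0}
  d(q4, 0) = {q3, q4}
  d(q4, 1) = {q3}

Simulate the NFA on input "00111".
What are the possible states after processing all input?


Start: {q0}
  --0--> {}
  --0--> {}
  --1--> {}
  --1--> {}
  --1--> {}

{} (empty set, no valid transitions)


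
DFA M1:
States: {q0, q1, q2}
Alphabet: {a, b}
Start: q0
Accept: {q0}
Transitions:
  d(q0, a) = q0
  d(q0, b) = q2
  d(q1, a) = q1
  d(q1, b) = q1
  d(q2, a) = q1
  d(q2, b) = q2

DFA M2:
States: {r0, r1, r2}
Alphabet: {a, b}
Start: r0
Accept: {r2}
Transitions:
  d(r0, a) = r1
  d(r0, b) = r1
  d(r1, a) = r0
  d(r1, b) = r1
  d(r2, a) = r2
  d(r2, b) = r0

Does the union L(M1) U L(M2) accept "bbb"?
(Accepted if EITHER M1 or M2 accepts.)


M1: final=q2 accepted=False
M2: final=r1 accepted=False

No, union rejects (neither accepts)


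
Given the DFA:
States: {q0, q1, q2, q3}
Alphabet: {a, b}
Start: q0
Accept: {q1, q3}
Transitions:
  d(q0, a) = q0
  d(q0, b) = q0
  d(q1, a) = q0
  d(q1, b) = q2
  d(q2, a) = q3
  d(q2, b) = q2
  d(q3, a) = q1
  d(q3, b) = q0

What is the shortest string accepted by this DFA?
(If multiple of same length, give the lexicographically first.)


BFS by string length (lex-first path to each state shown):
  len 0: q0<-""
  len 1: q0<-"a"
  len 2: q0<-"aa"
  len 3: q0<-"aaa"
  len 4: q0<-"aaaa"
  len 5: q0<-"aaaaa"
  len 6: q0<-"aaaaaa"
  len 7: q0<-"aaaaaaa"
  len 8: q0<-"aaaaaaaa"

No string accepted (empty language)


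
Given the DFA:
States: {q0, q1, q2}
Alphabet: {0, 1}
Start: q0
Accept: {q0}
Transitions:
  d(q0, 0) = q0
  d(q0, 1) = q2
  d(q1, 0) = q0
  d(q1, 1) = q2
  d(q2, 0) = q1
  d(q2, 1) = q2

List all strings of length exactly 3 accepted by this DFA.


All strings of length 3: 8 total
Accepted: 2

"000", "100"


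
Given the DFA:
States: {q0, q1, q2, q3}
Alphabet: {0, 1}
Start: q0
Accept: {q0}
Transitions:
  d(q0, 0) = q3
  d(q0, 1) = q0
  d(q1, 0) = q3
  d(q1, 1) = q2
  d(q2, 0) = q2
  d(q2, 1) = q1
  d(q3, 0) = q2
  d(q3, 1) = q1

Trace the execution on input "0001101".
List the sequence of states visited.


Input: 0001101
d(q0, 0) = q3
d(q3, 0) = q2
d(q2, 0) = q2
d(q2, 1) = q1
d(q1, 1) = q2
d(q2, 0) = q2
d(q2, 1) = q1


q0 -> q3 -> q2 -> q2 -> q1 -> q2 -> q2 -> q1


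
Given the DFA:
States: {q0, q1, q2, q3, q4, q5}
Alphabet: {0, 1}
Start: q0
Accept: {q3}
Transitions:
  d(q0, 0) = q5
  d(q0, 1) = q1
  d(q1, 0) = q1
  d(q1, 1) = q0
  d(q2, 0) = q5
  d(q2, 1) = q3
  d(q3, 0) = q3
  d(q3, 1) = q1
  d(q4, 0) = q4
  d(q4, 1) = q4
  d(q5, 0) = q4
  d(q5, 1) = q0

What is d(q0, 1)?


Looking up transition d(q0, 1)

q1


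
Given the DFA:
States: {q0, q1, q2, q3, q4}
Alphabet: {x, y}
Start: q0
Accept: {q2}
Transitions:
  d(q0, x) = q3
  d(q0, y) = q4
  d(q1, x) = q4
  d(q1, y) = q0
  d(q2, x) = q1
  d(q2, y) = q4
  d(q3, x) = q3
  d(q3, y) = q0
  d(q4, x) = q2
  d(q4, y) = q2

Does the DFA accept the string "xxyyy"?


Trace: q0 -> q3 -> q3 -> q0 -> q4 -> q2
Final state: q2
Accept states: {q2}

Yes, accepted (final state q2 is an accept state)


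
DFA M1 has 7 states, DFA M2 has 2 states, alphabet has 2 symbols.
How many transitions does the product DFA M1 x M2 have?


Product DFA has 7 * 2 = 14 states.
Each has 2 transitions: 14 * 2 = 28

28


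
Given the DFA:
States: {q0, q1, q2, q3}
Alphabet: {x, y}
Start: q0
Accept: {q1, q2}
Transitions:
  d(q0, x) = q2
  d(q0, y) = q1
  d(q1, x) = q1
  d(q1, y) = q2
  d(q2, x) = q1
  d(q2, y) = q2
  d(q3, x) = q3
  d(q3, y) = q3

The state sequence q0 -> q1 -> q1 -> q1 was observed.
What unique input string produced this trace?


Trace back each transition to find the symbol:
  q0 --[y]--> q1
  q1 --[x]--> q1
  q1 --[x]--> q1

"yxx"


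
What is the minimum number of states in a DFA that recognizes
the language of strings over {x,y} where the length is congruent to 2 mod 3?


States track (length) mod 3.
Need 3 states: one per remainder 0..2; accept = remainder 2.

3


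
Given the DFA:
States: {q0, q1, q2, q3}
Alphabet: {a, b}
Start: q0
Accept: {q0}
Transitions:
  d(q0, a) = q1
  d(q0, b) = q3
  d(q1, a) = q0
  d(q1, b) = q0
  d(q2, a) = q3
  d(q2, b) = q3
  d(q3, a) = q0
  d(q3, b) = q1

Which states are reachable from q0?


BFS from q0:
  layer 0: {q0}
  layer 1: {q1, q3}

{q0, q1, q3}


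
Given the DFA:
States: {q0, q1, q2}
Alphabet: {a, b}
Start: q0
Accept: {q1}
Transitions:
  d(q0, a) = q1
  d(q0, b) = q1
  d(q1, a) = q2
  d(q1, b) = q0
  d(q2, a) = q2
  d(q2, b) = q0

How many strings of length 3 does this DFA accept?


Enumerating all length-3 strings:
  "aaa" -> q2 [reject]
  "aab" -> q0 [reject]
  "aba" -> q1 [accept]
  "abb" -> q1 [accept]
  "baa" -> q2 [reject]
  "bab" -> q0 [reject]
  "bba" -> q1 [accept]
  "bbb" -> q1 [accept]

4 out of 8


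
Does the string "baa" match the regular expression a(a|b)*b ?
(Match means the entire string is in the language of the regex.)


|string| = 3; first = 'b'; last = 'a'

No, "baa" does not match a(a|b)*b


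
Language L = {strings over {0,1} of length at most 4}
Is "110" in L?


length = 3

Yes, "110" is in L


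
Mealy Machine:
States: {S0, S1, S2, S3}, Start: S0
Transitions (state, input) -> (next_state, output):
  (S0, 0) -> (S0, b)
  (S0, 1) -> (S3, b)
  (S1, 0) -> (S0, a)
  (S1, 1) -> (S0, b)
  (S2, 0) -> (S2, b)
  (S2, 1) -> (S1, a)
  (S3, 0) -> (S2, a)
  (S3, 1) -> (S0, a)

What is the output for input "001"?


Step-by-step:
  (S0, 0) -> (S0, b)
  (S0, 0) -> (S0, b)
  (S0, 1) -> (S3, b)

"bbb"


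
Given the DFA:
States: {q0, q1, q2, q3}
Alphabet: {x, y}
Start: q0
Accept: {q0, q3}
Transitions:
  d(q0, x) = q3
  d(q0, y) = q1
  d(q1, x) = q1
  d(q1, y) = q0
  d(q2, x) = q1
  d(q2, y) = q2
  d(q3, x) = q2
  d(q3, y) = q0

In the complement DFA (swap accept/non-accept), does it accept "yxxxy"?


Trace: q0 -> q1 -> q1 -> q1 -> q1 -> q0
Final: q0
Original accept: {q0, q3}
Complement: q0 is in original accept

No, complement rejects (original accepts)


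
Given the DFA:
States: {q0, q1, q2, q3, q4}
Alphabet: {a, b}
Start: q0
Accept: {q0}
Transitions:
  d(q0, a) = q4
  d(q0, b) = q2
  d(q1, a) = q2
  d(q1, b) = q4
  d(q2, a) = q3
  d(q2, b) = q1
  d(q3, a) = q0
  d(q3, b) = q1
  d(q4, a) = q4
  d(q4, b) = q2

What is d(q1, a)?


Looking up transition d(q1, a)

q2


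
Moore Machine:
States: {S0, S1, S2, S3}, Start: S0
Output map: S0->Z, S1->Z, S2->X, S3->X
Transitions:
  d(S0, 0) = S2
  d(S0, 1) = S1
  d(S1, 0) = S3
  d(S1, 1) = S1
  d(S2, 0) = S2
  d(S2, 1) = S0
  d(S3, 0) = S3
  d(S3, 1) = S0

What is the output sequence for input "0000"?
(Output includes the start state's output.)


Start: S0 (output Z)
  --0--> S2 (output X)
  --0--> S2 (output X)
  --0--> S2 (output X)
  --0--> S2 (output X)

"ZXXXX"


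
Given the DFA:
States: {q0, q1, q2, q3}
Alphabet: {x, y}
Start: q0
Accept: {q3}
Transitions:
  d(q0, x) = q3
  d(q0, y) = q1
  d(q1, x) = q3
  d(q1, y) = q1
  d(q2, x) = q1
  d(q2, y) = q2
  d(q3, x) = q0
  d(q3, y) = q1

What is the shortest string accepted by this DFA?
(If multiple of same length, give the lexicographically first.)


BFS by string length (lex-first path to each state shown):
  len 0: q0<-""
  len 1: q1<-"y", q3<-"x"
Found accept state at length 1.

"x"


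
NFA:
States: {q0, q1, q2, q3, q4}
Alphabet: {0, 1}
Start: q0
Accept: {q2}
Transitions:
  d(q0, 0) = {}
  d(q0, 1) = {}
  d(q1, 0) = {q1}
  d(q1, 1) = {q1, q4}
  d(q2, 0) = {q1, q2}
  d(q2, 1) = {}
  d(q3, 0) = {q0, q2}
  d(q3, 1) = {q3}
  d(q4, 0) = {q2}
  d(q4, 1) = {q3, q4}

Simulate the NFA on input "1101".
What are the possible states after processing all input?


Start: {q0}
  --1--> {}
  --1--> {}
  --0--> {}
  --1--> {}

{} (empty set, no valid transitions)


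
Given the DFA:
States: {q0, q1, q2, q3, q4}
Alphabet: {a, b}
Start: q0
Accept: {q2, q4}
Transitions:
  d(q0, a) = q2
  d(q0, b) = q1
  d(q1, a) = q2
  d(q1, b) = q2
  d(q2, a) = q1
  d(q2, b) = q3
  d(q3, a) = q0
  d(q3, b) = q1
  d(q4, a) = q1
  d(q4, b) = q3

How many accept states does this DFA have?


Accept states listed: {q2, q4}
Counting: q2(1) q4(2)

2


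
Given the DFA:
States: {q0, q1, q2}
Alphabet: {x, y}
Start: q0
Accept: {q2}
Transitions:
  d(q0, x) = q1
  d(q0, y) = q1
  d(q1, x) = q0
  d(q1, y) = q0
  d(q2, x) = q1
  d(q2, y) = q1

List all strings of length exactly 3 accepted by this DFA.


All strings of length 3: 8 total
Accepted: 0

None


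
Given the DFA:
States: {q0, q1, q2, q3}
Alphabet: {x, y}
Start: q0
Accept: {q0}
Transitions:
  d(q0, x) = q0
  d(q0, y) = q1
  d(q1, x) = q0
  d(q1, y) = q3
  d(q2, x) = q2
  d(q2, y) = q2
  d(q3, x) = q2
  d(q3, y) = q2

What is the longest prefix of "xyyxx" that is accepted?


Run the DFA, marking each prefix where the state is accepting:
  "" -> q0 [accept]
  "x" -> q0 [accept]
  "xy" -> q1 [reject]
  "xyy" -> q3 [reject]
  "xyyx" -> q2 [reject]
  "xyyxx" -> q2 [reject]

"x"


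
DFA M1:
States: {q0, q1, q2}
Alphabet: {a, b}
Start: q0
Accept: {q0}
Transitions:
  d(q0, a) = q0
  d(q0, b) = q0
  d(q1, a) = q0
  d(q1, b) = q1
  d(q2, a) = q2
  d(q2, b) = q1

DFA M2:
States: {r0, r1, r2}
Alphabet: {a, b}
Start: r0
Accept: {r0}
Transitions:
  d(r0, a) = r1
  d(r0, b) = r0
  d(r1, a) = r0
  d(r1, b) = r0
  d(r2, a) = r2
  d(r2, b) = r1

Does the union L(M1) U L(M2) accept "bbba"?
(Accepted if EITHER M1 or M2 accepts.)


M1: final=q0 accepted=True
M2: final=r1 accepted=False

Yes, union accepts


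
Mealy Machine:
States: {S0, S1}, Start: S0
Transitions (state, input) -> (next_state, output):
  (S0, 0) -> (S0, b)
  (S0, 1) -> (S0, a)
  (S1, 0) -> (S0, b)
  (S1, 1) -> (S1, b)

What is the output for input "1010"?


Step-by-step:
  (S0, 1) -> (S0, a)
  (S0, 0) -> (S0, b)
  (S0, 1) -> (S0, a)
  (S0, 0) -> (S0, b)

"abab"


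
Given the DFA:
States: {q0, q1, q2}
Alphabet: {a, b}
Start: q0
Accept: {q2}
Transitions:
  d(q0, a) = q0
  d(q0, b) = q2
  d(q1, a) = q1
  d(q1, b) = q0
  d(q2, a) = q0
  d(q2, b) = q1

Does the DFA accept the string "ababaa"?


Trace: q0 -> q0 -> q2 -> q0 -> q2 -> q0 -> q0
Final state: q0
Accept states: {q2}

No, rejected (final state q0 is not an accept state)


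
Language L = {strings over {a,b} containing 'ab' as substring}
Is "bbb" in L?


'ab' does not occur

No, "bbb" is not in L


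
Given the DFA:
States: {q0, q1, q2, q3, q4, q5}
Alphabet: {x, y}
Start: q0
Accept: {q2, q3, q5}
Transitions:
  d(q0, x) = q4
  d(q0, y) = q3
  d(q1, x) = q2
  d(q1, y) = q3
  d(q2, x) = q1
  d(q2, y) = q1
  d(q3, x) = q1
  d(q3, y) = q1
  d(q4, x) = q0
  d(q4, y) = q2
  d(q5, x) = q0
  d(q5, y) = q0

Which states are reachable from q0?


BFS from q0:
  layer 0: {q0}
  layer 1: {q3, q4}
  layer 2: {q1, q2}

{q0, q1, q2, q3, q4}


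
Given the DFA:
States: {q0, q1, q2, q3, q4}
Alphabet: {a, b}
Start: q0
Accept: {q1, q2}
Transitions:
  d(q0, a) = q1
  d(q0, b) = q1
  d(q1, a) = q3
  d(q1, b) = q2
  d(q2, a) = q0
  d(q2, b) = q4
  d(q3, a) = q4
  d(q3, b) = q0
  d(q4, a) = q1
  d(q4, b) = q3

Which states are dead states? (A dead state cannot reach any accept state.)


Forward reachability from each state:
  q0 -> reaches accept state q1 (live)
  q1 -> reaches accept state q1 (live)
  q2 -> reaches accept state q1 (live)
  q3 -> reaches accept state q1 (live)
  q4 -> reaches accept state q1 (live)

None (all states can reach an accept state)


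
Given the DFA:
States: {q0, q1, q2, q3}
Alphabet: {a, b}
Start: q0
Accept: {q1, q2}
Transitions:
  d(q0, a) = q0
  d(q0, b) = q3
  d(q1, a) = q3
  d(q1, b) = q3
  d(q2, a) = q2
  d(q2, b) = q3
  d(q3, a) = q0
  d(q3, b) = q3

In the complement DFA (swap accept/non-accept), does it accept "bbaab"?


Trace: q0 -> q3 -> q3 -> q0 -> q0 -> q3
Final: q3
Original accept: {q1, q2}
Complement: q3 is not in original accept

Yes, complement accepts (original rejects)


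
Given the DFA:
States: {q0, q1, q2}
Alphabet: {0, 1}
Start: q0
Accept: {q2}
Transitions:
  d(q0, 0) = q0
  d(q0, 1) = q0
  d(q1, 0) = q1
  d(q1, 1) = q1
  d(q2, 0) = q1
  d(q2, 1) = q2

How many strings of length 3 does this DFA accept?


Enumerating all length-3 strings:
  "000" -> q0 [reject]
  "001" -> q0 [reject]
  "010" -> q0 [reject]
  "011" -> q0 [reject]
  "100" -> q0 [reject]
  "101" -> q0 [reject]
  "110" -> q0 [reject]
  "111" -> q0 [reject]

0 out of 8


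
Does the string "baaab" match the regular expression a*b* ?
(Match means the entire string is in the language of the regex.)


|string| = 5; first = 'b'; last = 'b'

No, "baaab" does not match a*b*


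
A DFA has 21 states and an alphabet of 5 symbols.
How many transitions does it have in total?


Each state has exactly one transition per symbol.
21 * 5 = 105

105


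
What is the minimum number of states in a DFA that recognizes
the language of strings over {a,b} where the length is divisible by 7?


States track (length) mod 7.
Need 7 states: one per remainder 0..6; accept = remainder 0.

7


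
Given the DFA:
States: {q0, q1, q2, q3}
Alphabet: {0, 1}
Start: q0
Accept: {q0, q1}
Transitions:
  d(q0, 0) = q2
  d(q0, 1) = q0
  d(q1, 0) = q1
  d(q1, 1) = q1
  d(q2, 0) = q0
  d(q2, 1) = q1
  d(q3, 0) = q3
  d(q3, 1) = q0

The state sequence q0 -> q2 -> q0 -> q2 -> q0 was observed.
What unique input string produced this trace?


Trace back each transition to find the symbol:
  q0 --[0]--> q2
  q2 --[0]--> q0
  q0 --[0]--> q2
  q2 --[0]--> q0

"0000"


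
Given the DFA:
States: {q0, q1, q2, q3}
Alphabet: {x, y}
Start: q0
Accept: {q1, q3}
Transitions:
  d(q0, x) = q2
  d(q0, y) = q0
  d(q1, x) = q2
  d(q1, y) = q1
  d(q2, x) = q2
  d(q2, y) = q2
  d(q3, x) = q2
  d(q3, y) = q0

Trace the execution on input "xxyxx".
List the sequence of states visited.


Input: xxyxx
d(q0, x) = q2
d(q2, x) = q2
d(q2, y) = q2
d(q2, x) = q2
d(q2, x) = q2


q0 -> q2 -> q2 -> q2 -> q2 -> q2


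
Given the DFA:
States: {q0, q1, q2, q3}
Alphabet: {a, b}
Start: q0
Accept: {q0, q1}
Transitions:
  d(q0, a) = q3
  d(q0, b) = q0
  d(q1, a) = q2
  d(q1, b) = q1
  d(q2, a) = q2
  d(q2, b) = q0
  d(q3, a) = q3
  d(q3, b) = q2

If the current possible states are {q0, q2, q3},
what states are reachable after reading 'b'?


Apply transition on 'b' from each current state:
  d(q0, b) = q0
  d(q2, b) = q0
  d(q3, b) = q2

{q0, q2}


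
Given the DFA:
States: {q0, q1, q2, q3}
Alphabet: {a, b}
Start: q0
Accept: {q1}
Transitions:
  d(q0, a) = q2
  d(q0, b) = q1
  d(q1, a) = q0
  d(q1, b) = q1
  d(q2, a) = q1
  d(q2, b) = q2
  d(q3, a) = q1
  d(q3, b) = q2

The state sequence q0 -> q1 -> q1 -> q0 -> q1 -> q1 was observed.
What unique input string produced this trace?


Trace back each transition to find the symbol:
  q0 --[b]--> q1
  q1 --[b]--> q1
  q1 --[a]--> q0
  q0 --[b]--> q1
  q1 --[b]--> q1

"bbabb"


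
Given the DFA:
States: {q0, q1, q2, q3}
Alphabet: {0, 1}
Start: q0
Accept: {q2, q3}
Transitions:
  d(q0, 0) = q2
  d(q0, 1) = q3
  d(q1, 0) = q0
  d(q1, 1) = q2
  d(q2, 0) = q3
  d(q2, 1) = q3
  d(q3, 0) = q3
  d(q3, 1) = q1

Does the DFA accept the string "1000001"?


Trace: q0 -> q3 -> q3 -> q3 -> q3 -> q3 -> q3 -> q1
Final state: q1
Accept states: {q2, q3}

No, rejected (final state q1 is not an accept state)


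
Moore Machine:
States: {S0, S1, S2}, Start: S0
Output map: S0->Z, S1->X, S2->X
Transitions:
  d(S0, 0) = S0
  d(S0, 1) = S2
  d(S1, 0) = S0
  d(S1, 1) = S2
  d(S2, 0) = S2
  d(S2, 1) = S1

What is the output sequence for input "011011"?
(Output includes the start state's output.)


Start: S0 (output Z)
  --0--> S0 (output Z)
  --1--> S2 (output X)
  --1--> S1 (output X)
  --0--> S0 (output Z)
  --1--> S2 (output X)
  --1--> S1 (output X)

"ZZXXZXX"


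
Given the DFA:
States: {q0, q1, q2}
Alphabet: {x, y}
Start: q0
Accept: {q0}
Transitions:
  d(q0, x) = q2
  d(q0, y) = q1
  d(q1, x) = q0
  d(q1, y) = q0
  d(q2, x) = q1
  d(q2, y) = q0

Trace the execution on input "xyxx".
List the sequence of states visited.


Input: xyxx
d(q0, x) = q2
d(q2, y) = q0
d(q0, x) = q2
d(q2, x) = q1


q0 -> q2 -> q0 -> q2 -> q1


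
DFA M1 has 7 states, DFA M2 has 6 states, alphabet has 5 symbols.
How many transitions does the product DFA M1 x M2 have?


Product DFA has 7 * 6 = 42 states.
Each has 5 transitions: 42 * 5 = 210

210


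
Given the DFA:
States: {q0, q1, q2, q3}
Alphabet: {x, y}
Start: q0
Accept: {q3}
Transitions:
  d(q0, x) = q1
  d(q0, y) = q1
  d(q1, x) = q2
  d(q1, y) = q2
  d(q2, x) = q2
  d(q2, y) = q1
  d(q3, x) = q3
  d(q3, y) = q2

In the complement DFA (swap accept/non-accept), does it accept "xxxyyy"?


Trace: q0 -> q1 -> q2 -> q2 -> q1 -> q2 -> q1
Final: q1
Original accept: {q3}
Complement: q1 is not in original accept

Yes, complement accepts (original rejects)


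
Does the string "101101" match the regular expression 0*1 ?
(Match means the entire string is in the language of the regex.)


|string| = 6; first = '1'; last = '1'

No, "101101" does not match 0*1


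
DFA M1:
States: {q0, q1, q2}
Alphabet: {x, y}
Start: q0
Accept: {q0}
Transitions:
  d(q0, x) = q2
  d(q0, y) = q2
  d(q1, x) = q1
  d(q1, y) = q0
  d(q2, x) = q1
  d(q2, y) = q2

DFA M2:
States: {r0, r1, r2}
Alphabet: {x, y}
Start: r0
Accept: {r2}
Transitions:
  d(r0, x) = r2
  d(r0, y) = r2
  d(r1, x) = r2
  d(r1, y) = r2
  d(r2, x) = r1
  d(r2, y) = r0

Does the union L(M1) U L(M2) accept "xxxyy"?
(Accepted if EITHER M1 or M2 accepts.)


M1: final=q2 accepted=False
M2: final=r2 accepted=True

Yes, union accepts


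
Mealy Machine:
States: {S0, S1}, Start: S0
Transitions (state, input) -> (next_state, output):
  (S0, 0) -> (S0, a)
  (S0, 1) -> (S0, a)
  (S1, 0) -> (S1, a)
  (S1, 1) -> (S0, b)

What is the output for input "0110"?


Step-by-step:
  (S0, 0) -> (S0, a)
  (S0, 1) -> (S0, a)
  (S0, 1) -> (S0, a)
  (S0, 0) -> (S0, a)

"aaaa"


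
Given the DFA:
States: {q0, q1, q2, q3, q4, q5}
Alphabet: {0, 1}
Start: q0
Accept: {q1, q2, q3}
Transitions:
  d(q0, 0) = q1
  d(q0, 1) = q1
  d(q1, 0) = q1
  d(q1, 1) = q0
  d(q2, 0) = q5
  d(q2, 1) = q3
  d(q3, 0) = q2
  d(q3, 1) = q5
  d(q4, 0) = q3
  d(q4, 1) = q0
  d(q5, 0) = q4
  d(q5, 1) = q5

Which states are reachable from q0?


BFS from q0:
  layer 0: {q0}
  layer 1: {q1}

{q0, q1}


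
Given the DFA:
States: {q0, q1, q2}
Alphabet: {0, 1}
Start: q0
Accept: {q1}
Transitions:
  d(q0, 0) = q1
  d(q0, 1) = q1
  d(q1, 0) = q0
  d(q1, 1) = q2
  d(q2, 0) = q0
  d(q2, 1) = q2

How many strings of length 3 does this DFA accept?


Enumerating all length-3 strings:
  "000" -> q1 [accept]
  "001" -> q1 [accept]
  "010" -> q0 [reject]
  "011" -> q2 [reject]
  "100" -> q1 [accept]
  "101" -> q1 [accept]
  "110" -> q0 [reject]
  "111" -> q2 [reject]

4 out of 8


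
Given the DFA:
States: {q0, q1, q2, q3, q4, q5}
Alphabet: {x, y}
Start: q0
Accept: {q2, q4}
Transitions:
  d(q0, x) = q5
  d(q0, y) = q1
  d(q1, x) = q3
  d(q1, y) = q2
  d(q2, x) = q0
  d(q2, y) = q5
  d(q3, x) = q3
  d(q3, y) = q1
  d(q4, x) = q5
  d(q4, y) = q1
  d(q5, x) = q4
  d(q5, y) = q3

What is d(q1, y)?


Looking up transition d(q1, y)

q2


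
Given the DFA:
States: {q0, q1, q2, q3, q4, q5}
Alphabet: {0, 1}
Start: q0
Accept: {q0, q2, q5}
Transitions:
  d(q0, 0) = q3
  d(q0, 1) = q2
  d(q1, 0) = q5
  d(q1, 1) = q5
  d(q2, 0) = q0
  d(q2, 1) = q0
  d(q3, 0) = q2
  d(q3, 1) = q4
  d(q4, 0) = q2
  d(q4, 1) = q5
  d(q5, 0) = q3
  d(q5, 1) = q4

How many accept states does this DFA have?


Accept states listed: {q0, q2, q5}
Counting: q0(1) q2(2) q5(3)

3


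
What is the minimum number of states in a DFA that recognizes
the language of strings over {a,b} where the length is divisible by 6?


States track (length) mod 6.
Need 6 states: one per remainder 0..5; accept = remainder 0.

6


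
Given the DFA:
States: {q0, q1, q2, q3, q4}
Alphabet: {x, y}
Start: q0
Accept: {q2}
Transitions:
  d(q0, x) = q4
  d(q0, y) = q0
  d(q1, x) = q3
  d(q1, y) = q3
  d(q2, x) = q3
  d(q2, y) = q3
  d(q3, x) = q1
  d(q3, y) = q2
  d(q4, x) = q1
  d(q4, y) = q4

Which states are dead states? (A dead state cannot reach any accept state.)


Forward reachability from each state:
  q0 -> reaches accept state q2 (live)
  q1 -> reaches accept state q2 (live)
  q2 -> reaches accept state q2 (live)
  q3 -> reaches accept state q2 (live)
  q4 -> reaches accept state q2 (live)

None (all states can reach an accept state)


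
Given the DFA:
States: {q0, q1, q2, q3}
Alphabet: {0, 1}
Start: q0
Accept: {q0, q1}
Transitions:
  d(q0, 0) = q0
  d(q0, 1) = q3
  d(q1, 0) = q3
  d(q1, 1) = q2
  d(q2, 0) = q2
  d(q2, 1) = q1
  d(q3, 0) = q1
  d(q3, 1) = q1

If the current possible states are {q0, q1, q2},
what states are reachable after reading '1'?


Apply transition on '1' from each current state:
  d(q0, 1) = q3
  d(q1, 1) = q2
  d(q2, 1) = q1

{q1, q2, q3}


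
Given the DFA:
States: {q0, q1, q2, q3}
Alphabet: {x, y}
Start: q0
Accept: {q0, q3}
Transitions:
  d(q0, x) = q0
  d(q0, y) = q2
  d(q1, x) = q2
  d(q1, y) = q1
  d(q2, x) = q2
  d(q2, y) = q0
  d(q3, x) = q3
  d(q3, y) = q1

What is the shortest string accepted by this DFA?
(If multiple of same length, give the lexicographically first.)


BFS by string length (lex-first path to each state shown):
  len 0: q0<-""
Found accept state at length 0.

"" (empty string)


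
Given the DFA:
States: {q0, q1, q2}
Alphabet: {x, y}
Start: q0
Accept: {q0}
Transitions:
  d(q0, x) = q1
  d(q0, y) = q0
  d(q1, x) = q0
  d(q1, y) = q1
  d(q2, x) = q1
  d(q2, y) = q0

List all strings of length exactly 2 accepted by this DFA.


All strings of length 2: 4 total
Accepted: 2

"xx", "yy"


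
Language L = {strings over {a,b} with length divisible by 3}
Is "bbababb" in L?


length = 7; 7 mod 3 = 1

No, "bbababb" is not in L


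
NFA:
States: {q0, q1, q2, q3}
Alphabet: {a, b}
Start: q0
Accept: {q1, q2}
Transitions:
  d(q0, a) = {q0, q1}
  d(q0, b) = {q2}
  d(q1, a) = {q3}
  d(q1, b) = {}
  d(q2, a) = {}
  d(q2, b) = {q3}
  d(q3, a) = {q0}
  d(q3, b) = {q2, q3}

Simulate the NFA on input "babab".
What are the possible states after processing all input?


Start: {q0}
  --b--> {q2}
  --a--> {}
  --b--> {}
  --a--> {}
  --b--> {}

{} (empty set, no valid transitions)


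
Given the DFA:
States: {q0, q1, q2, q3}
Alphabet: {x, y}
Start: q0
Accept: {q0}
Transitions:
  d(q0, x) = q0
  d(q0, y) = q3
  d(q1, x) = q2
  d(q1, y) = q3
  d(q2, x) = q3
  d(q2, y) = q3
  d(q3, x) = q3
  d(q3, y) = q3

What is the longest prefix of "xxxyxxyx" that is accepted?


Run the DFA, marking each prefix where the state is accepting:
  "" -> q0 [accept]
  "x" -> q0 [accept]
  "xx" -> q0 [accept]
  "xxx" -> q0 [accept]
  "xxxy" -> q3 [reject]
  "xxxyx" -> q3 [reject]
  "xxxyxx" -> q3 [reject]
  "xxxyxxy" -> q3 [reject]
  "xxxyxxyx" -> q3 [reject]

"xxx"


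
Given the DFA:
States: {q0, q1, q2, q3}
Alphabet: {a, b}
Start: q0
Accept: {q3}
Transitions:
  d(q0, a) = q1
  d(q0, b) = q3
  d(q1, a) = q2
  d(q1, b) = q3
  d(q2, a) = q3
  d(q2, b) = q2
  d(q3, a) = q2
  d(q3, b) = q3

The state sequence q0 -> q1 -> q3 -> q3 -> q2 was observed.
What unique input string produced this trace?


Trace back each transition to find the symbol:
  q0 --[a]--> q1
  q1 --[b]--> q3
  q3 --[b]--> q3
  q3 --[a]--> q2

"abba"


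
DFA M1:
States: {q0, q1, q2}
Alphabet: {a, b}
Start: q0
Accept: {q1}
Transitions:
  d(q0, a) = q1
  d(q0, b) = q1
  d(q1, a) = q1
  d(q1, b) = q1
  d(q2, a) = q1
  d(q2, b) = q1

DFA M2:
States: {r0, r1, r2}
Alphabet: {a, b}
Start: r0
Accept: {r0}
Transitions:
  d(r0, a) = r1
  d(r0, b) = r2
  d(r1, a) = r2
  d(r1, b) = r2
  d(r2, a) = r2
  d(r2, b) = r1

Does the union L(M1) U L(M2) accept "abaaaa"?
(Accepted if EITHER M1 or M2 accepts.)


M1: final=q1 accepted=True
M2: final=r2 accepted=False

Yes, union accepts


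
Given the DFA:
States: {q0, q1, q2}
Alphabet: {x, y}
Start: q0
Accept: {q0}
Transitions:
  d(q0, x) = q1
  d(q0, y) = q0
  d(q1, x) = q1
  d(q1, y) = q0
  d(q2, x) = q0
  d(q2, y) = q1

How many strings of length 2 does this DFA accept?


Enumerating all length-2 strings:
  "xx" -> q1 [reject]
  "xy" -> q0 [accept]
  "yx" -> q1 [reject]
  "yy" -> q0 [accept]

2 out of 4
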